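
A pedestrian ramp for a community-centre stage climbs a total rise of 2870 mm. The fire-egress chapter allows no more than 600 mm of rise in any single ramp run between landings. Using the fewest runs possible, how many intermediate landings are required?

2870 / 600 = 4.78, so 5 ramp runs are needed.
5 runs are separated by 4 intermediate landings.

4 intermediate landings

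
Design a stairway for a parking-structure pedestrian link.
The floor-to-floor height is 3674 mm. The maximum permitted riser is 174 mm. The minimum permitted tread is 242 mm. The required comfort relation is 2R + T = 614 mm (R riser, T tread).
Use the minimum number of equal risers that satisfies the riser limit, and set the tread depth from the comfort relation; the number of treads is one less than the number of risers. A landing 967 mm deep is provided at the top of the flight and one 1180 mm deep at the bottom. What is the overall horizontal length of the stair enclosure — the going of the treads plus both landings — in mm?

8027 mm

3674 / 174 = 21.115 → round up to 22 risers.
R = 3674 ÷ 22 = 167 mm.
From 2R + T = 614: T = 614 − 334 = 280 mm.
22 risers give 21 treads; going = 21 × 280 = 5880 mm.
Add landings: 5880 + 967 + 1180 = 8027 mm.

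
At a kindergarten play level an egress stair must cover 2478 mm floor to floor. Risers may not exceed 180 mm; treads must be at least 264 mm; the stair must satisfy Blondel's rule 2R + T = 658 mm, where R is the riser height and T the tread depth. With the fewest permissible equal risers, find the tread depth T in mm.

304 mm

2478 / 180 = 13.767 → round up to 14 risers.
Each riser is 2478/14 = 177 mm (≤ 180 mm).
T = 658 − 2·177 = 304 mm, which satisfies the 264 mm minimum.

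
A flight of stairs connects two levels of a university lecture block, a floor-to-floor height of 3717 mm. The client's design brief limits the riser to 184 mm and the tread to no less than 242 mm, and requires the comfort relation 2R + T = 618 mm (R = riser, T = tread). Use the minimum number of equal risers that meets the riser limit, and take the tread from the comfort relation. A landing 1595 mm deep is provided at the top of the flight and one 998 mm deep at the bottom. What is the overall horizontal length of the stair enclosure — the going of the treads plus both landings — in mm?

7873 mm

3717 / 184 = 20.20, so 21 risers are needed.
Riser R = 3717 / 21 = 177 mm, within the 184 mm limit.
From 2R + T = 618: T = 618 − 354 = 264 mm.
Treads = 21 − 1 = 20; going = 20 × 264 = 5280 mm.
Enclosure = 5280 + 1595 + 998 = 7873 mm.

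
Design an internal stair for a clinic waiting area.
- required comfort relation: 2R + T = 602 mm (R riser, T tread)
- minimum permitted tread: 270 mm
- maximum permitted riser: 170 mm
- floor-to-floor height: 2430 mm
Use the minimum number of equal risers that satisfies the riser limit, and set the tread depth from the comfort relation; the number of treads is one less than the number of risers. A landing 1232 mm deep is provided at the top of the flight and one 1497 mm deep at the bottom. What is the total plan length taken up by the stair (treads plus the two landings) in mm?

6621 mm

2430 / 170 = 14.294 → round up to 15 risers.
Each riser is 2430/15 = 162 mm (≤ 170 mm).
T = 602 − 2·162 = 278 mm, which satisfies the 270 mm minimum.
Treads = 15 − 1 = 14; going = 14 × 278 = 3892 mm.
Enclosure = 3892 + 1232 + 1497 = 6621 mm.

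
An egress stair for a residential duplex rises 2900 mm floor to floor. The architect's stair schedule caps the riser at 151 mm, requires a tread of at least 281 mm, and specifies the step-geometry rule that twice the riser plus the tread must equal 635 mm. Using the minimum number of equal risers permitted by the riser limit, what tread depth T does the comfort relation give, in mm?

2900 / 151 = 19.205 → round up to 20 risers.
Riser R = 2900 / 20 = 145 mm, within the 151 mm limit.
Tread T = 635 − 2 × 145 = 345 mm (≥ 281 mm).

345 mm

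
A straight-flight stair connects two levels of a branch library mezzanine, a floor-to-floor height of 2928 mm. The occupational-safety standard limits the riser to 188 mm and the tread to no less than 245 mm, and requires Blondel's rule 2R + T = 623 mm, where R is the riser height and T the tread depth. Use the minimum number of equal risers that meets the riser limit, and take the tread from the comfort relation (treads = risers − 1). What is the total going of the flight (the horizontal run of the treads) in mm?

⌈2928/188⌉ = 16 risers.
Each riser is 2928/16 = 183 mm (≤ 188 mm).
From 2R + T = 623: T = 623 − 366 = 257 mm.
Treads = 16 − 1 = 15; going = 15 × 257 = 3855 mm.

3855 mm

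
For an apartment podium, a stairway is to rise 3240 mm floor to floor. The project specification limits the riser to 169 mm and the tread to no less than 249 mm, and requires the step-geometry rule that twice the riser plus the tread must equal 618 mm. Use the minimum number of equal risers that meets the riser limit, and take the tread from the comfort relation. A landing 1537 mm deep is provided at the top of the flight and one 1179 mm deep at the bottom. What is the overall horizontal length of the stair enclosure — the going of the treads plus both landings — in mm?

8302 mm

⌈3240/169⌉ = 20 risers.
Each riser is 3240/20 = 162 mm (≤ 169 mm).
Tread T = 618 − 2 × 162 = 294 mm (≥ 249 mm).
20 risers give 19 treads; going = 19 × 294 = 5586 mm.
Enclosure = 5586 + 1537 + 1179 = 8302 mm.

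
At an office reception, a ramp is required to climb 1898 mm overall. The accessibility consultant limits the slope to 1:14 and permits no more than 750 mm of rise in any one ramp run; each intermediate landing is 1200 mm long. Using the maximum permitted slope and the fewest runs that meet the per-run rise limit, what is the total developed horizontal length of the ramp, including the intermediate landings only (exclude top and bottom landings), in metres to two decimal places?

28.97 m

1898 / 750 = 2.531 → round up to 3 ramp runs. That means 2 intermediate landings.
Ramp run (horizontal) at 1:14: 1898 × 14 = 26572 mm.
2 intermediate landings contribute 2 × 1200 = 2400 mm.
Total developed length = 26572 + 2400 = 28972 mm.
= 28.97 m.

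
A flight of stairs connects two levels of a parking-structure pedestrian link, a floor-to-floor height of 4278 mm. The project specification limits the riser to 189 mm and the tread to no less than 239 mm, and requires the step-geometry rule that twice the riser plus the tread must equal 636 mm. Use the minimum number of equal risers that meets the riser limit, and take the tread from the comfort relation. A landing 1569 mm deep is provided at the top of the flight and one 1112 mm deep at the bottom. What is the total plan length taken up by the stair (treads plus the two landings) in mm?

4278 / 189 = 22.635 → round up to 23 risers.
Riser R = 4278 / 23 = 186 mm, within the 189 mm limit.
From 2R + T = 636: T = 636 − 372 = 264 mm.
23 risers give 22 treads; going = 22 × 264 = 5808 mm.
Add landings: 5808 + 1569 + 1112 = 8489 mm.

8489 mm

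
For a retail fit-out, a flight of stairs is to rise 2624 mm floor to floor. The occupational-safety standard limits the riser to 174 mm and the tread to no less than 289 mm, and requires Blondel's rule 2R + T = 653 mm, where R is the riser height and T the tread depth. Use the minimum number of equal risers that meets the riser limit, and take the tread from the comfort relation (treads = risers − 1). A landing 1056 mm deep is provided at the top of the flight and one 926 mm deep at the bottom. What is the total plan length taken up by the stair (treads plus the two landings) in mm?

6857 mm

2624 / 174 = 15.080 → round up to 16 risers.
Each riser is 2624/16 = 164 mm (≤ 174 mm).
Tread T = 653 − 2 × 164 = 325 mm (≥ 289 mm).
16 risers give 15 treads; going = 15 × 325 = 4875 mm.
Add landings: 4875 + 1056 + 926 = 6857 mm.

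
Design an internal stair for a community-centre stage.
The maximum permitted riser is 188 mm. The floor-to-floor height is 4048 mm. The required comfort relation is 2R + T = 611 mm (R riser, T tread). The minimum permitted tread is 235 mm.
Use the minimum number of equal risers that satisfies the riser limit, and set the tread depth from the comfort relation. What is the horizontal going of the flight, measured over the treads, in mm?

⌈4048/188⌉ = 22 risers.
Each riser is 4048/22 = 184 mm (≤ 188 mm).
T = 611 − 2·184 = 243 mm, which satisfies the 235 mm minimum.
Treads = 22 − 1 = 21; going = 21 × 243 = 5103 mm.

5103 mm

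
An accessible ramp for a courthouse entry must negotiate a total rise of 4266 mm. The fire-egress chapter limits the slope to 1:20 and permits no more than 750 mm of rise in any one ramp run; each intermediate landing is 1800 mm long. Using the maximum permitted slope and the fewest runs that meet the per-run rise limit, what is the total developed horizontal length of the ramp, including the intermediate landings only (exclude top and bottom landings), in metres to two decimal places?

4266 / 750 = 5.69, so 6 ramp runs are needed. That means 5 intermediate landings.
Horizontal run for 4266 mm of rise at 1:20 is 4266 × 20 = 85320 mm.
Intermediate landings: 5 × 1800 = 9000 mm.
Total developed length = 85320 + 9000 = 94320 mm.
= 94.32 m.

94.32 m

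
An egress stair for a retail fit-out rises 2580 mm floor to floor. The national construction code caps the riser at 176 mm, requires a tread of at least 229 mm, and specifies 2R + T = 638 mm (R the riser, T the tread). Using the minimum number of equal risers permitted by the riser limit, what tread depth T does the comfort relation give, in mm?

294 mm

⌈2580/176⌉ = 15 risers.
Each riser is 2580/15 = 172 mm (≤ 176 mm).
From 2R + T = 638: T = 638 − 344 = 294 mm.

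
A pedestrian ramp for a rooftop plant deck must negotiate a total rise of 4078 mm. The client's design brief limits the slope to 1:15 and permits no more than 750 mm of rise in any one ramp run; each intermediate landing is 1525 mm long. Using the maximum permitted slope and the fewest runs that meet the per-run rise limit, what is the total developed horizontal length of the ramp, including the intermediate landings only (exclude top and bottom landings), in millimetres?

⌈4078/750⌉ = 6 ramp runs. That means 5 intermediate landings.
Ramp run (horizontal) at 1:15: 4078 × 15 = 61170 mm.
5 intermediate landings contribute 5 × 1525 = 7625 mm.
Developed length = 61170 + 7625 = 68795 mm.

68795 mm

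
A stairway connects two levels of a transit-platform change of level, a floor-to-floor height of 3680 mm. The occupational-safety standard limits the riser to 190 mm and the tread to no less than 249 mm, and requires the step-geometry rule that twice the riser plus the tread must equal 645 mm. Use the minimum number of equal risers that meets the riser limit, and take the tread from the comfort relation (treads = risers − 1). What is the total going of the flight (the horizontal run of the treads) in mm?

5263 mm

3680 / 190 = 19.37, so 20 risers are needed.
Each riser is 3680/20 = 184 mm (≤ 190 mm).
T = 645 − 2·184 = 277 mm, which satisfies the 249 mm minimum.
20 risers give 19 treads; going = 19 × 277 = 5263 mm.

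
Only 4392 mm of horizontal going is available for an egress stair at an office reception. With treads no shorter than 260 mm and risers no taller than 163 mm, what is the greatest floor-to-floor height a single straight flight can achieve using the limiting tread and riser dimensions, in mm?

2771 mm

Treads that fit: ⌊4392 / 260⌋ = 16.
Risers = treads + 1 = 17.
Maximum height = 17 × 163 = 2771 mm.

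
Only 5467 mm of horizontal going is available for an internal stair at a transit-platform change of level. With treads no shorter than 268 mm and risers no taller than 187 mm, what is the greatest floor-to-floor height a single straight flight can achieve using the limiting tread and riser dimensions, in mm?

Treads that fit: ⌊5467 / 268⌋ = 20.
Risers = treads + 1 = 21.
Maximum height = 21 × 187 = 3927 mm.

3927 mm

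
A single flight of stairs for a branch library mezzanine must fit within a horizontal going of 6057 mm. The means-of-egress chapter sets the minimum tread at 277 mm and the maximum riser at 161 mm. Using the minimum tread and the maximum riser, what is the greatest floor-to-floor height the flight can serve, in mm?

3542 mm

6057 / 277 = 21.87, so 21 treads fit.
Risers = treads + 1 = 22.
Maximum height = 22 × 161 = 3542 mm.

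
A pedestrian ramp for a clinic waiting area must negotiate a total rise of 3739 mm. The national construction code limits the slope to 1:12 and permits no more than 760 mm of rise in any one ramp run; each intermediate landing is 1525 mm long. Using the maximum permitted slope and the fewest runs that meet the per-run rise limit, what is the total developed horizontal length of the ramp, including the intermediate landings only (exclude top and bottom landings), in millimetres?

50968 mm

3739 / 760 = 4.92, so 5 ramp runs are needed. That means 4 intermediate landings.
Ramp run (horizontal) at 1:12: 3739 × 12 = 44868 mm.
4 intermediate landings contribute 4 × 1525 = 6100 mm.
Developed length = 44868 + 6100 = 50968 mm.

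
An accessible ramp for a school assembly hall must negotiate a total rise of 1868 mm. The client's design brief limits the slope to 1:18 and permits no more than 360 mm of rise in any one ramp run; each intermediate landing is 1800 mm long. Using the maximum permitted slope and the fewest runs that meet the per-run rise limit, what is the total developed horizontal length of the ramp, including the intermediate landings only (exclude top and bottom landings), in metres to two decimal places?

42.62 m

⌈1868/360⌉ = 6 ramp runs. That means 5 intermediate landings.
Ramp run (horizontal) at 1:18: 1868 × 18 = 33624 mm.
Intermediate landings: 5 × 1800 = 9000 mm.
Developed length = 33624 + 9000 = 42624 mm.
= 42.62 m.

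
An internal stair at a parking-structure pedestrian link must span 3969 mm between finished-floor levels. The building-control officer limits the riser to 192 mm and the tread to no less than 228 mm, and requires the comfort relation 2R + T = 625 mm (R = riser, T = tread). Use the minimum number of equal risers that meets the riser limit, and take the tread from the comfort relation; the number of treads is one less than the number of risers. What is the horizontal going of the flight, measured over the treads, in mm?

4940 mm

3969 / 192 = 20.672 → round up to 21 risers.
Each riser is 3969/21 = 189 mm (≤ 192 mm).
From 2R + T = 625: T = 625 − 378 = 247 mm.
Going = (21 − 1) × 247 = 4940 mm.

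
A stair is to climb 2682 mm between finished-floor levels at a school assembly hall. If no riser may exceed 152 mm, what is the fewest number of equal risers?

18 risers

At most 152 each: 2682/152 = 17.64, giving 18 risers.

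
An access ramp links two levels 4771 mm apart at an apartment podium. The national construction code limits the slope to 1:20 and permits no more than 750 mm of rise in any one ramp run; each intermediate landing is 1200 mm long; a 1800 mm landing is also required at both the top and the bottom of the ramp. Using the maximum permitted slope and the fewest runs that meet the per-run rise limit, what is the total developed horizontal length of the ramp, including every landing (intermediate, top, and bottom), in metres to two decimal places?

106.22 m

4771 / 750 = 6.361 → round up to 7 ramp runs. That means 6 intermediate landings.
Ramp run (horizontal) at 1:20: 4771 × 20 = 95420 mm.
6 intermediate landings contribute 6 × 1200 = 7200 mm.
Top and bottom landings: 2 × 1800 = 3600 mm.
Total = 95420 + 7200 + 3600 = 106220 mm.
= 106.22 m.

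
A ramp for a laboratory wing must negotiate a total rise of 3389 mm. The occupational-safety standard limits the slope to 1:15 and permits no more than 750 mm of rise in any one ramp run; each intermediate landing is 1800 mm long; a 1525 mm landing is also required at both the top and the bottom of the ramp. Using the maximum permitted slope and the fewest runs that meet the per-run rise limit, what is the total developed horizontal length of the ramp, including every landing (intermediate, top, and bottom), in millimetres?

61085 mm

3389 / 750 = 4.519 → round up to 5 ramp runs. That means 4 intermediate landings.
Horizontal run for 3389 mm of rise at 1:15 is 3389 × 15 = 50835 mm.
Intermediate landings: 4 × 1800 = 7200 mm.
Top and bottom landings: 2 × 1525 = 3050 mm.
Total = 50835 + 7200 + 3050 = 61085 mm.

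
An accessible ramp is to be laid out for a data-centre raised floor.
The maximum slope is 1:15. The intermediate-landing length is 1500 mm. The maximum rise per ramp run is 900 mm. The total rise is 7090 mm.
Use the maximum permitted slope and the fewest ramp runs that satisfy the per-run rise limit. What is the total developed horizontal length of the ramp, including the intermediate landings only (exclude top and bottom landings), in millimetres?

116850 mm

At most 900 each: 7090/900 = 7.88, giving 8 ramp runs. That means 7 intermediate landings.
Horizontal run for 7090 mm of rise at 1:15 is 7090 × 15 = 106350 mm.
7 intermediate landings contribute 7 × 1500 = 10500 mm.
Developed length = 106350 + 10500 = 116850 mm.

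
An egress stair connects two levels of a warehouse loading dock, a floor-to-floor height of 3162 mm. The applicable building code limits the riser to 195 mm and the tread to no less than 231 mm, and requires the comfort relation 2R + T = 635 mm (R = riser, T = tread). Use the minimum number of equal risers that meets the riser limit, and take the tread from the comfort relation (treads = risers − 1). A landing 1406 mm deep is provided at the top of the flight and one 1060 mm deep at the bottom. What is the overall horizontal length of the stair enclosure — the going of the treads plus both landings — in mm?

At most 195 each: 3162/195 = 16.22, giving 17 risers.
R = 3162 ÷ 17 = 186 mm.
From 2R + T = 635: T = 635 − 372 = 263 mm.
17 risers give 16 treads; going = 16 × 263 = 4208 mm.
Enclosure = 4208 + 1406 + 1060 = 6674 mm.

6674 mm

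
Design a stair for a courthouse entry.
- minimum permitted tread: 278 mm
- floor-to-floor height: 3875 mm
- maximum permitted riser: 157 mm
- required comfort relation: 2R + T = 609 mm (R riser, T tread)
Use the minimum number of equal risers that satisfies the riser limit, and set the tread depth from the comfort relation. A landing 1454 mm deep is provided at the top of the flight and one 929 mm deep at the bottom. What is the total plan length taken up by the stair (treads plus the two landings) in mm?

9559 mm

3875 / 157 = 24.68, so 25 risers are needed.
Riser R = 3875 / 25 = 155 mm, within the 157 mm limit.
From 2R + T = 609: T = 609 − 310 = 299 mm.
25 risers give 24 treads; going = 24 × 299 = 7176 mm.
Add landings: 7176 + 1454 + 929 = 9559 mm.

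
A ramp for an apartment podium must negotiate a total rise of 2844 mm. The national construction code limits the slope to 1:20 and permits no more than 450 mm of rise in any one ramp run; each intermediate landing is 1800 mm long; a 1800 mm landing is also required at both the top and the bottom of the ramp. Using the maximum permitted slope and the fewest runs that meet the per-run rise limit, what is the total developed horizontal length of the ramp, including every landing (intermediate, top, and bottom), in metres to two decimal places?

2844 / 450 = 6.32, so 7 ramp runs are needed. That means 6 intermediate landings.
Horizontal run for 2844 mm of rise at 1:20 is 2844 × 20 = 56880 mm.
Intermediate landings: 6 × 1800 = 10800 mm.
Top and bottom landings: 2 × 1800 = 3600 mm.
Total = 56880 + 10800 + 3600 = 71280 mm.
= 71.28 m.

71.28 m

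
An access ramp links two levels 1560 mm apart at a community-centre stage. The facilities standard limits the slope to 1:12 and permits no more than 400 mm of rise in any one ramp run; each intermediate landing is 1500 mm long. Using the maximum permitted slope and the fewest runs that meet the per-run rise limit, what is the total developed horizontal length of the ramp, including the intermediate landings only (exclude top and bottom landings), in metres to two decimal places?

23.22 m

⌈1560/400⌉ = 4 ramp runs. That means 3 intermediate landings.
Ramp run (horizontal) at 1:12: 1560 × 12 = 18720 mm.
3 intermediate landings contribute 3 × 1500 = 4500 mm.
Total developed length = 18720 + 4500 = 23220 mm.
= 23.22 m.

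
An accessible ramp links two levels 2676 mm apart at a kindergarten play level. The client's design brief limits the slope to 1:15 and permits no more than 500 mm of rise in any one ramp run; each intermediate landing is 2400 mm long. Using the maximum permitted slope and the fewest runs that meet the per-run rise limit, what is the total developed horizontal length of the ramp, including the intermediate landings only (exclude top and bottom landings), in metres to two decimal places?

⌈2676/500⌉ = 6 ramp runs. That means 5 intermediate landings.
Ramp run (horizontal) at 1:15: 2676 × 15 = 40140 mm.
5 intermediate landings contribute 5 × 2400 = 12000 mm.
Total developed length = 40140 + 12000 = 52140 mm.
= 52.14 m.

52.14 m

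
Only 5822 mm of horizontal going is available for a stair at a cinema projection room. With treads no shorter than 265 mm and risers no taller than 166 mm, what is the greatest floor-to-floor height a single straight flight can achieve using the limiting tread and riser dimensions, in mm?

3652 mm

Treads that fit: ⌊5822 / 265⌋ = 21.
Risers = treads + 1 = 22.
Maximum height = 22 × 166 = 3652 mm.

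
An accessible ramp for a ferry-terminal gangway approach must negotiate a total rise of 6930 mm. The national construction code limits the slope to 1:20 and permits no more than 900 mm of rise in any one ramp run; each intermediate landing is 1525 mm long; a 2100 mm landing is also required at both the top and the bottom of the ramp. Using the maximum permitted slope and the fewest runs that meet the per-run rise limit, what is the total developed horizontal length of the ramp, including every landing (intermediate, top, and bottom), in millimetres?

6930 / 900 = 7.700 → round up to 8 ramp runs. That means 7 intermediate landings.
Ramp run (horizontal) at 1:20: 6930 × 20 = 138600 mm.
Intermediate landings: 7 × 1525 = 10675 mm.
Top and bottom landings: 2 × 2100 = 4200 mm.
Total = 138600 + 10675 + 4200 = 153475 mm.

153475 mm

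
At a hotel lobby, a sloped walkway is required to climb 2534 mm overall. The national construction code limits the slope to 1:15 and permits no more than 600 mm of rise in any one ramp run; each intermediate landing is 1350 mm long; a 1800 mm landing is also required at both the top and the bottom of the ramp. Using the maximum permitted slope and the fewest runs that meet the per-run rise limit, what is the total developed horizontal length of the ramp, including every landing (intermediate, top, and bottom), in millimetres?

2534 / 600 = 4.22, so 5 ramp runs are needed. That means 4 intermediate landings.
Horizontal run for 2534 mm of rise at 1:15 is 2534 × 15 = 38010 mm.
Intermediate landings: 4 × 1350 = 5400 mm.
Top and bottom landings: 2 × 1800 = 3600 mm.
Total = 38010 + 5400 + 3600 = 47010 mm.

47010 mm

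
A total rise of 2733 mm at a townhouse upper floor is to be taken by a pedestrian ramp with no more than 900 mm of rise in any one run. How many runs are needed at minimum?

2733 / 900 = 3.037 → round up to 4 ramp runs.

4 runs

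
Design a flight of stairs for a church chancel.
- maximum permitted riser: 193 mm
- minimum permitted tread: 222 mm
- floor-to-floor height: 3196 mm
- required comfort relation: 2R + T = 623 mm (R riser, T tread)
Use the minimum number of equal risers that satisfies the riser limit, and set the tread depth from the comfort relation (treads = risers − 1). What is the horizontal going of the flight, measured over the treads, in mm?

3196 / 193 = 16.56, so 17 risers are needed.
Riser R = 3196 / 17 = 188 mm, within the 193 mm limit.
T = 623 − 2·188 = 247 mm, which satisfies the 222 mm minimum.
Treads = 17 − 1 = 16; going = 16 × 247 = 3952 mm.

3952 mm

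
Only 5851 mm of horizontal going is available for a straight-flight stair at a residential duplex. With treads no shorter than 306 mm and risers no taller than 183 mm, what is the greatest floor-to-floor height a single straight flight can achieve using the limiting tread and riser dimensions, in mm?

3660 mm

5851 / 306 = 19.12, so 19 treads fit.
Risers = treads + 1 = 20.
Maximum height = 20 × 183 = 3660 mm.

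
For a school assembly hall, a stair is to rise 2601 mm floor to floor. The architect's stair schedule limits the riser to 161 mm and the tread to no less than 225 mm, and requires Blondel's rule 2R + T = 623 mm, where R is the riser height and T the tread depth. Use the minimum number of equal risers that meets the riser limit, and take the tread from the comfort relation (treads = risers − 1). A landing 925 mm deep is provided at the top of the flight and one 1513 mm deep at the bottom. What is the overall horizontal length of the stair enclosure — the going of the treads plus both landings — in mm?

At most 161 each: 2601/161 = 16.16, giving 17 risers.
R = 2601 ÷ 17 = 153 mm.
T = 623 − 2·153 = 317 mm, which satisfies the 225 mm minimum.
Going = (17 − 1) × 317 = 5072 mm.
Enclosure = 5072 + 925 + 1513 = 7510 mm.

7510 mm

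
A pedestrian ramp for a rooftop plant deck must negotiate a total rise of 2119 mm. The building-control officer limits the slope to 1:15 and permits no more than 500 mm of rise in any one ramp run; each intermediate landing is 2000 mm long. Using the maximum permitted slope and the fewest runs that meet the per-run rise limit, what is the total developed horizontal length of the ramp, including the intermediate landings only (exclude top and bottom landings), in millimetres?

39785 mm

2119 / 500 = 4.24, so 5 ramp runs are needed. That means 4 intermediate landings.
Ramp run (horizontal) at 1:15: 2119 × 15 = 31785 mm.
4 intermediate landings contribute 4 × 2000 = 8000 mm.
Developed length = 31785 + 8000 = 39785 mm.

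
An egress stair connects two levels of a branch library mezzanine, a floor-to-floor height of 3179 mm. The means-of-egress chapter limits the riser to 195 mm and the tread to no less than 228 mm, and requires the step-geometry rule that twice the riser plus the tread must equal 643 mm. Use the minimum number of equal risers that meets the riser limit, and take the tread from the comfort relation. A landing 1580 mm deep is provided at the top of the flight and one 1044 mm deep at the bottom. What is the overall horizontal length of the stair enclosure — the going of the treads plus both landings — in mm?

6928 mm

3179 / 195 = 16.30, so 17 risers are needed.
Riser R = 3179 / 17 = 187 mm, within the 195 mm limit.
Tread T = 643 − 2 × 187 = 269 mm (≥ 228 mm).
Going = (17 − 1) × 269 = 4304 mm.
Add landings: 4304 + 1580 + 1044 = 6928 mm.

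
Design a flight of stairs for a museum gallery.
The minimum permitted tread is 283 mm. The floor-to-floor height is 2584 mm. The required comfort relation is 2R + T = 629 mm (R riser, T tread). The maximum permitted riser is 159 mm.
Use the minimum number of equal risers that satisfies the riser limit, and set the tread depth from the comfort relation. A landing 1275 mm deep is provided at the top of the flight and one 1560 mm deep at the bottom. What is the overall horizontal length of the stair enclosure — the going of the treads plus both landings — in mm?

At most 159 each: 2584/159 = 16.25, giving 17 risers.
Each riser is 2584/17 = 152 mm (≤ 159 mm).
T = 629 − 2·152 = 325 mm, which satisfies the 283 mm minimum.
17 risers give 16 treads; going = 16 × 325 = 5200 mm.
Add landings: 5200 + 1275 + 1560 = 8035 mm.

8035 mm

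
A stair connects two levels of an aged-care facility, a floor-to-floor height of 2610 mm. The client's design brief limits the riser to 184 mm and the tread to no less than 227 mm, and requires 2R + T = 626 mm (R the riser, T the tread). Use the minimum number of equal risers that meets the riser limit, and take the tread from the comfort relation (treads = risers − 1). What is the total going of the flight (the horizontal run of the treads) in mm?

3892 mm

At most 184 each: 2610/184 = 14.18, giving 15 risers.
Each riser is 2610/15 = 174 mm (≤ 184 mm).
Tread T = 626 − 2 × 174 = 278 mm (≥ 227 mm).
Going = (15 − 1) × 278 = 3892 mm.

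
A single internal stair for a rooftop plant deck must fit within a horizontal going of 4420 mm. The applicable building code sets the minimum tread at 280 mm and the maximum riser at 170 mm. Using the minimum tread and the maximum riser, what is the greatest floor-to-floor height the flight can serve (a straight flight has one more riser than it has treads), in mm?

Treads that fit: ⌊4420 / 280⌋ = 15.
Risers = treads + 1 = 16.
Maximum height = 16 × 170 = 2720 mm.

2720 mm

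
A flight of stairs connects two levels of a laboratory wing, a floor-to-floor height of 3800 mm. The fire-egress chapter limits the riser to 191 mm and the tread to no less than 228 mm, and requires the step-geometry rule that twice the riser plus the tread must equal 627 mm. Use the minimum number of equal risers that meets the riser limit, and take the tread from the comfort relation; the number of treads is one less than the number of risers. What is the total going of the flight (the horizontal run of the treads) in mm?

4693 mm

At most 191 each: 3800/191 = 19.90, giving 20 risers.
Each riser is 3800/20 = 190 mm (≤ 191 mm).
T = 627 − 2·190 = 247 mm, which satisfies the 228 mm minimum.
20 risers give 19 treads; going = 19 × 247 = 4693 mm.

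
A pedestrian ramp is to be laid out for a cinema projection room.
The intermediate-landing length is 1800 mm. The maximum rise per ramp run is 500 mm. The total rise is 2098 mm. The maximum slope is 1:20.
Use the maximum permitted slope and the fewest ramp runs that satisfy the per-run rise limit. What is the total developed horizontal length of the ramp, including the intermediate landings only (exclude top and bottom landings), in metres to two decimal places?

49.16 m

At most 500 each: 2098/500 = 4.20, giving 5 ramp runs. That means 4 intermediate landings.
Horizontal run for 2098 mm of rise at 1:20 is 2098 × 20 = 41960 mm.
4 intermediate landings contribute 4 × 1800 = 7200 mm.
Total developed length = 41960 + 7200 = 49160 mm.
= 49.16 m.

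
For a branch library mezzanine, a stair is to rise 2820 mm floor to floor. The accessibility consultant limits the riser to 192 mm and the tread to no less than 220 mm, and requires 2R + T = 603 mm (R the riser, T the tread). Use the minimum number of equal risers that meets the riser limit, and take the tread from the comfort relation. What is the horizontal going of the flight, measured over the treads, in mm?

At most 192 each: 2820/192 = 14.69, giving 15 risers.
Each riser is 2820/15 = 188 mm (≤ 192 mm).
T = 603 − 2·188 = 227 mm, which satisfies the 220 mm minimum.
Treads = 15 − 1 = 14; going = 14 × 227 = 3178 mm.

3178 mm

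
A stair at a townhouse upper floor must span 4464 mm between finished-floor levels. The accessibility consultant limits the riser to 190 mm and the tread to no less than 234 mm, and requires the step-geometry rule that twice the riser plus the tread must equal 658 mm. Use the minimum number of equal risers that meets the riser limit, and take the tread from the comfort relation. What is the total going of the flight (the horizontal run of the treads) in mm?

6578 mm

At most 190 each: 4464/190 = 23.49, giving 24 risers.
R = 4464 ÷ 24 = 186 mm.
T = 658 − 2·186 = 286 mm, which satisfies the 234 mm minimum.
Treads = 24 − 1 = 23; going = 23 × 286 = 6578 mm.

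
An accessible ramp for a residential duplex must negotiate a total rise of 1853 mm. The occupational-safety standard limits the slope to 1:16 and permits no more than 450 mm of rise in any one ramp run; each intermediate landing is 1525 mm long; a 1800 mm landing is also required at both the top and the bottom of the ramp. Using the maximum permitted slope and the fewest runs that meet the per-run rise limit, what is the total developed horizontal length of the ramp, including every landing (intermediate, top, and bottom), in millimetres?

39348 mm

1853 / 450 = 4.12, so 5 ramp runs are needed. That means 4 intermediate landings.
Ramp run (horizontal) at 1:16: 1853 × 16 = 29648 mm.
Intermediate landings: 4 × 1525 = 6100 mm.
Top and bottom landings: 2 × 1800 = 3600 mm.
Total = 29648 + 6100 + 3600 = 39348 mm.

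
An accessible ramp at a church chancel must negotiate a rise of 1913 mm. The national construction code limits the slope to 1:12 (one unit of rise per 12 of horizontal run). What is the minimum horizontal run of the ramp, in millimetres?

22956 mm

At 1:12 the run is 12 × 1913 = 22956 mm.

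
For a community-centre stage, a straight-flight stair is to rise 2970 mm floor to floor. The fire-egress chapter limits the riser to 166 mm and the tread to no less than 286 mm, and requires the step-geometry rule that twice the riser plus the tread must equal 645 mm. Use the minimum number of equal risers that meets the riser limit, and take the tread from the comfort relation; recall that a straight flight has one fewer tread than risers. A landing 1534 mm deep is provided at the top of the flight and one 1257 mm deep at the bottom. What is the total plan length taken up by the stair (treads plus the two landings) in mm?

At most 166 each: 2970/166 = 17.89, giving 18 risers.
R = 2970 ÷ 18 = 165 mm.
T = 645 − 2·165 = 315 mm, which satisfies the 286 mm minimum.
Treads = 18 − 1 = 17; going = 17 × 315 = 5355 mm.
Add landings: 5355 + 1534 + 1257 = 8146 mm.

8146 mm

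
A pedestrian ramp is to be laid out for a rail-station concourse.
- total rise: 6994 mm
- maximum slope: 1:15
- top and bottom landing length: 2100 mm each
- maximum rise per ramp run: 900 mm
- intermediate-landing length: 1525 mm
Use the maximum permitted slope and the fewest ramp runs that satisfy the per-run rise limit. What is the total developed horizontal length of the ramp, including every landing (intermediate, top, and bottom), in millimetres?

119785 mm

⌈6994/900⌉ = 8 ramp runs. That means 7 intermediate landings.
Horizontal run for 6994 mm of rise at 1:15 is 6994 × 15 = 104910 mm.
7 intermediate landings contribute 7 × 1525 = 10675 mm.
Top and bottom landings: 2 × 2100 = 4200 mm.
Total = 104910 + 10675 + 4200 = 119785 mm.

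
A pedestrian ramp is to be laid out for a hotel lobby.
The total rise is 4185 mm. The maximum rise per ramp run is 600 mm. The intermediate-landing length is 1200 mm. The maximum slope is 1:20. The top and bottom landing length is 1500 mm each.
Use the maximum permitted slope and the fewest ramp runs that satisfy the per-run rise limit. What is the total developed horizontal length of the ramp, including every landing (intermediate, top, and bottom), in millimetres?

93900 mm

4185 / 600 = 6.97, so 7 ramp runs are needed. That means 6 intermediate landings.
Ramp run (horizontal) at 1:20: 4185 × 20 = 83700 mm.
Intermediate landings: 6 × 1200 = 7200 mm.
Top and bottom landings: 2 × 1500 = 3000 mm.
Total = 83700 + 7200 + 3000 = 93900 mm.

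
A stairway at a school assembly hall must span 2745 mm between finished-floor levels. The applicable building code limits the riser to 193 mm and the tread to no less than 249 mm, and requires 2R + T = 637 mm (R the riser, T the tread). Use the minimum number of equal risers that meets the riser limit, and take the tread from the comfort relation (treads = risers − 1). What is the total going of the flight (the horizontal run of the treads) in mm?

3794 mm

⌈2745/193⌉ = 15 risers.
R = 2745 ÷ 15 = 183 mm.
T = 637 − 2·183 = 271 mm, which satisfies the 249 mm minimum.
15 risers give 14 treads; going = 14 × 271 = 3794 mm.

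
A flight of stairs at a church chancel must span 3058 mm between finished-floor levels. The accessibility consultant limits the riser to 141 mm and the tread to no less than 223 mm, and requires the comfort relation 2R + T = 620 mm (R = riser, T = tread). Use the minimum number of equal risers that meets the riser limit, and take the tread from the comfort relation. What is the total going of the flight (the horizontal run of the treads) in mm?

⌈3058/141⌉ = 22 risers.
R = 3058 ÷ 22 = 139 mm.
T = 620 − 2·139 = 342 mm, which satisfies the 223 mm minimum.
Treads = 22 − 1 = 21; going = 21 × 342 = 7182 mm.

7182 mm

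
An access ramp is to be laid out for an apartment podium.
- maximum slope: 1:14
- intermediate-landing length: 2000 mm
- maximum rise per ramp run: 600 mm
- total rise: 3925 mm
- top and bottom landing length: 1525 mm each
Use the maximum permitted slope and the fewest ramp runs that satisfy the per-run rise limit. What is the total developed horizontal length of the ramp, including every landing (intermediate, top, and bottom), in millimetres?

3925 / 600 = 6.542 → round up to 7 ramp runs. That means 6 intermediate landings.
Horizontal run for 3925 mm of rise at 1:14 is 3925 × 14 = 54950 mm.
Intermediate landings: 6 × 2000 = 12000 mm.
Top and bottom landings: 2 × 1525 = 3050 mm.
Total = 54950 + 12000 + 3050 = 70000 mm.

70000 mm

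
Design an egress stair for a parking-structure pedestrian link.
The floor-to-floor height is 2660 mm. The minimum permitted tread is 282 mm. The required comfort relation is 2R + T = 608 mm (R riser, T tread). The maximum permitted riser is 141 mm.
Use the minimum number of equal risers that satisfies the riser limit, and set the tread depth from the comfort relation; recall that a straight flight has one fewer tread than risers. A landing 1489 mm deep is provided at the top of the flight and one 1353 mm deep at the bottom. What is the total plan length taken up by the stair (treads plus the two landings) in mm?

2660 / 141 = 18.865 → round up to 19 risers.
Riser R = 2660 / 19 = 140 mm, within the 141 mm limit.
Tread T = 608 − 2 × 140 = 328 mm (≥ 282 mm).
19 risers give 18 treads; going = 18 × 328 = 5904 mm.
Add landings: 5904 + 1489 + 1353 = 8746 mm.

8746 mm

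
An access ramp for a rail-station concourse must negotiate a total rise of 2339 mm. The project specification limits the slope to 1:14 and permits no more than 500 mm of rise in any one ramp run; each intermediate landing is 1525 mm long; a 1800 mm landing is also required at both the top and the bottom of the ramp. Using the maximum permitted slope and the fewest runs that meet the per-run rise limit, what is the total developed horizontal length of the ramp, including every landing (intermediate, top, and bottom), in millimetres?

42446 mm

At most 500 each: 2339/500 = 4.68, giving 5 ramp runs. That means 4 intermediate landings.
Ramp run (horizontal) at 1:14: 2339 × 14 = 32746 mm.
Intermediate landings: 4 × 1525 = 6100 mm.
Top and bottom landings: 2 × 1800 = 3600 mm.
Total = 32746 + 6100 + 3600 = 42446 mm.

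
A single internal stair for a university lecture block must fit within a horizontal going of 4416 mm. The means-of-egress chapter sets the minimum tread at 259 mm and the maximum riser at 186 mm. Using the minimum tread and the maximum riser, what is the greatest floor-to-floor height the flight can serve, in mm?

4416 / 259 = 17.05, so 17 treads fit.
Risers = treads + 1 = 18.
Maximum height = 18 × 186 = 3348 mm.

3348 mm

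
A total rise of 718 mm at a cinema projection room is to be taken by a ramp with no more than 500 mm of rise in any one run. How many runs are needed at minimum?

2 runs

At most 500 each: 718/500 = 1.44, giving 2 ramp runs.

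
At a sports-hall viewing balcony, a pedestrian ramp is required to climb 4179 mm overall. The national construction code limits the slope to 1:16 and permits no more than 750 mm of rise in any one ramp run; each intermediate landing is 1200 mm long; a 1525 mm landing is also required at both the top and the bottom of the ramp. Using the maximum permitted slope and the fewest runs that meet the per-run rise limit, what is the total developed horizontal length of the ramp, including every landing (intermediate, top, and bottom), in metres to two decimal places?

75.91 m

4179 / 750 = 5.572 → round up to 6 ramp runs. That means 5 intermediate landings.
Ramp run (horizontal) at 1:16: 4179 × 16 = 66864 mm.
5 intermediate landings contribute 5 × 1200 = 6000 mm.
Top and bottom landings: 2 × 1525 = 3050 mm.
Total = 66864 + 6000 + 3050 = 75914 mm.
= 75.91 m.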